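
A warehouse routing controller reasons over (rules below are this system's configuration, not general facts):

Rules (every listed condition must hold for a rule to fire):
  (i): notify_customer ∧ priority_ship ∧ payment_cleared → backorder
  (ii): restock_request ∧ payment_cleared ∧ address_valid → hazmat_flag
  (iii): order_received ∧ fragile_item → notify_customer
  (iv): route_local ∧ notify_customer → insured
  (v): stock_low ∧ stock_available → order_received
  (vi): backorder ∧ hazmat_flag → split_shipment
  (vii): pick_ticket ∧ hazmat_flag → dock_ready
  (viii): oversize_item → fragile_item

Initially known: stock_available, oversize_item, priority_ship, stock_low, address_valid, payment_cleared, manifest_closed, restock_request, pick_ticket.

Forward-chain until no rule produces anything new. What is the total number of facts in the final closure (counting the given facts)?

Round 1 fires (ii), (v), (viii), giving hazmat_flag, order_received, fragile_item.
Round 2 fires (iii), (vii), giving notify_customer, dock_ready.
Round 3 fires (i), giving backorder.
Round 4 fires (vi), giving split_shipment.
Closure: {address_valid, backorder, dock_ready, fragile_item, hazmat_flag, manifest_closed, notify_customer, order_received, oversize_item, payment_cleared, pick_ticket, priority_ship, restock_request, split_shipment, stock_available, stock_low} — 16 facts.

16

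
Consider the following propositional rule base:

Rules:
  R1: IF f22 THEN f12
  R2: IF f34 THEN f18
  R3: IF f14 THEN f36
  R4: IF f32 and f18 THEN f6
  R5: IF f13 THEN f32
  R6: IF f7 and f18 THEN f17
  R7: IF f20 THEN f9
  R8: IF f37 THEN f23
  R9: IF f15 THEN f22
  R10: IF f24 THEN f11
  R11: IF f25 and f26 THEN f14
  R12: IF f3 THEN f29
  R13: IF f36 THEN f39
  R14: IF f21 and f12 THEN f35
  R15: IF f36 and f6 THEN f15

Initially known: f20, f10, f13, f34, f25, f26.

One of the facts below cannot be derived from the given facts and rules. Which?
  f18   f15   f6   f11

Round 1: R2 [IF f34 THEN f18]; R5 [IF f13 THEN f32]; R7 [IF f20 THEN f9]; R11 [IF f25 and f26 THEN f14]. Adds f18, f32, f9, f14.
Round 2: R3 [IF f14 THEN f36]; R4 [IF f32 and f18 THEN f6]. Adds f36, f6.
Round 3: R13 [IF f36 THEN f39]; R15 [IF f36 and f6 THEN f15]. Adds f39, f15.
Round 4: R9 [IF f15 THEN f22]. Adds f22.
Round 5: R1 [IF f22 THEN f12]. Adds f12.
Derived: f15 (round 3), f6 (round 2), f18 (round 1). f11 never appears in any round.

f11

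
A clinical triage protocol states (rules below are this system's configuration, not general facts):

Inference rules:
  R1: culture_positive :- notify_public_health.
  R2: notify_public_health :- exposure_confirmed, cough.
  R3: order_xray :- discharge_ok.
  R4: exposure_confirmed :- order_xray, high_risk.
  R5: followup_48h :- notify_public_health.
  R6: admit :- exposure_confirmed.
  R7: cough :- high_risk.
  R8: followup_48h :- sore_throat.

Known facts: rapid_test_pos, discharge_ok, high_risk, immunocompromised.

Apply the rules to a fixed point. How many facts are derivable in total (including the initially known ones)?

Round 1: R3 [order_xray :- discharge_ok.]; R7 [cough :- high_risk.]. Adds order_xray, cough.
Round 2: R4 [exposure_confirmed :- order_xray, high_risk.]. Adds exposure_confirmed.
Round 3: R2 [notify_public_health :- exposure_confirmed, cough.]; R6 [admit :- exposure_confirmed.]. Adds notify_public_health, admit.
Round 4: R1 [culture_positive :- notify_public_health.]; R5 [followup_48h :- notify_public_health.]. Adds culture_positive, followup_48h.
Closure: {admit, cough, culture_positive, discharge_ok, exposure_confirmed, followup_48h, high_risk, immunocompromised, notify_public_health, order_xray, rapid_test_pos} — 11 facts.

11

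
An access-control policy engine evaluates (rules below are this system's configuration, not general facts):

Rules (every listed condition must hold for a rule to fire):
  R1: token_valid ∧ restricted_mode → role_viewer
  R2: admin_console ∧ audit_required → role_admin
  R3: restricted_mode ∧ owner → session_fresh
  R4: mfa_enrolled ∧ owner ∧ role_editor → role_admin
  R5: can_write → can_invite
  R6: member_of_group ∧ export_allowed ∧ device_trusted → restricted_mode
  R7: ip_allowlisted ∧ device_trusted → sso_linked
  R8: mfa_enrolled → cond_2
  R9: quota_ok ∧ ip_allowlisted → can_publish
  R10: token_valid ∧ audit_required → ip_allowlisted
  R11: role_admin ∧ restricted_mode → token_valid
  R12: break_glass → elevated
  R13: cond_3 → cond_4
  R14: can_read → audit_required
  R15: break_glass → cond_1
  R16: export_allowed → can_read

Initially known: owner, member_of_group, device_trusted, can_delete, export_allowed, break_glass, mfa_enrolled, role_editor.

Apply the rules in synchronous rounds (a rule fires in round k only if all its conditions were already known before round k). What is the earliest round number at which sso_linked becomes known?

4

Round 1 — R4, R6, R8, R12, R15, R16, derive role_admin, restricted_mode, cond_2, elevated, cond_1, can_read.
Round 2 — R3, R11, R14, derive session_fresh, token_valid, audit_required.
Round 3 — R1, R10, derive role_viewer, ip_allowlisted.
Round 4 — R7, derive sso_linked.
sso_linked first appears in round 4.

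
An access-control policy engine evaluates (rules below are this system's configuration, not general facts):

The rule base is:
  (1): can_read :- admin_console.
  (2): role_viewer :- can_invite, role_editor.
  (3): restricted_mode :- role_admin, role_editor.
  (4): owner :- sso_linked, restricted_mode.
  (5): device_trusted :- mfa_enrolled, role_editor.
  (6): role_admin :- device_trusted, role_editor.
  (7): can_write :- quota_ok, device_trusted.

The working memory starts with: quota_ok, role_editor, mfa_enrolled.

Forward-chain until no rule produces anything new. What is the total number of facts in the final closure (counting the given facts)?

[1] (5) [device_trusted :- mfa_enrolled, role_editor.]. ⇒ new: device_trusted.
[2] (6) [role_admin :- device_trusted, role_editor.]; (7) [can_write :- quota_ok, device_trusted.]. ⇒ new: role_admin, can_write.
[3] (3) [restricted_mode :- role_admin, role_editor.]. ⇒ new: restricted_mode.
Closure: {can_write, device_trusted, mfa_enrolled, quota_ok, restricted_mode, role_admin, role_editor} — 7 facts.

7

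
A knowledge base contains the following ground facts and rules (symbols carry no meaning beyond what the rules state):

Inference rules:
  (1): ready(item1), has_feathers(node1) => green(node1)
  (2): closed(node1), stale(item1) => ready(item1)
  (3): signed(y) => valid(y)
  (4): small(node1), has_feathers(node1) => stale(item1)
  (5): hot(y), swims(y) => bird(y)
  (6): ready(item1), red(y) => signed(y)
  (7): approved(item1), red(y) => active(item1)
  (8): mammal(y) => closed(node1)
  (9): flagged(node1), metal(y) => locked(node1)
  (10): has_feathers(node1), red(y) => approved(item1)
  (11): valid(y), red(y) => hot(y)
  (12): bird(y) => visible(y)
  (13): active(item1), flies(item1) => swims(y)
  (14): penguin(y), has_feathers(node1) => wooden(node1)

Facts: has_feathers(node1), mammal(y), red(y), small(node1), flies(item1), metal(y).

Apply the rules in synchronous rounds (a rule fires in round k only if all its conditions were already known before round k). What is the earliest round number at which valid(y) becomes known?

4

Round 1: (4) [small(node1), has_feathers(node1) => stale(item1)]; (8) [mammal(y) => closed(node1)]; (10) [has_feathers(node1), red(y) => approved(item1)]. Adds stale(item1), closed(node1), approved(item1).
Round 2: (2) [closed(node1), stale(item1) => ready(item1)]; (7) [approved(item1), red(y) => active(item1)]. Adds ready(item1), active(item1).
Round 3: (1) [ready(item1), has_feathers(node1) => green(node1)]; (6) [ready(item1), red(y) => signed(y)]; (13) [active(item1), flies(item1) => swims(y)]. Adds green(node1), signed(y), swims(y).
Round 4: (3) [signed(y) => valid(y)]. Adds valid(y).
valid(y) first appears in round 4.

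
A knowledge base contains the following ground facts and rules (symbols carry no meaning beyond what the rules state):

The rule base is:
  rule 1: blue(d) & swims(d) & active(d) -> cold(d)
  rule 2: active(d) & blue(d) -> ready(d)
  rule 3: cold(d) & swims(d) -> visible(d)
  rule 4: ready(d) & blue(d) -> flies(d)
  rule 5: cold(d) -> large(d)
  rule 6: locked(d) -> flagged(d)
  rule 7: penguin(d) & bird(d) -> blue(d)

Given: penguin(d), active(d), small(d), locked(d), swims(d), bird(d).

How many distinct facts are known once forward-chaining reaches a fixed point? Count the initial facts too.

Round 1: rule 6 [locked(d) -> flagged(d)]; rule 7 [penguin(d) & bird(d) -> blue(d)]. Adds flagged(d), blue(d).
Round 2: rule 1 [blue(d) & swims(d) & active(d) -> cold(d)]; rule 2 [active(d) & blue(d) -> ready(d)]. Adds cold(d), ready(d).
Round 3: rule 3 [cold(d) & swims(d) -> visible(d)]; rule 4 [ready(d) & blue(d) -> flies(d)]; rule 5 [cold(d) -> large(d)]. Adds visible(d), flies(d), large(d).
Closure: {active(d), bird(d), blue(d), cold(d), flagged(d), flies(d), large(d), locked(d), penguin(d), ready(d), small(d), swims(d), visible(d)} — 13 facts.

13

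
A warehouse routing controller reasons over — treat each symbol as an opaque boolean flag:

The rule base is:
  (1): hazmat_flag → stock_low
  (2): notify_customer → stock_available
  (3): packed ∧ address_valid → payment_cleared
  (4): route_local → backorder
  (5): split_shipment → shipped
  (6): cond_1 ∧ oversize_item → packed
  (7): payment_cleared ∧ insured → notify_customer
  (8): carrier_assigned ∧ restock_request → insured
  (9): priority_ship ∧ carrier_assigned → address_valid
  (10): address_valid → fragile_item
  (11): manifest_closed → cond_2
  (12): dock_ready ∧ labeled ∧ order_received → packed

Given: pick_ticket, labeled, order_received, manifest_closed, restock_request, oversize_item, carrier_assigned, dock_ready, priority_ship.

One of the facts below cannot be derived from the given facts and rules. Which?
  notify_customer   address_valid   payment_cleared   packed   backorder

Round 1: (8) [carrier_assigned ∧ restock_request → insured]; (9) [priority_ship ∧ carrier_assigned → address_valid]; (11) [manifest_closed → cond_2]; (12) [dock_ready ∧ labeled ∧ order_received → packed]. Adds insured, address_valid, cond_2, packed.
Round 2: (3) [packed ∧ address_valid → payment_cleared]; (10) [address_valid → fragile_item]. Adds payment_cleared, fragile_item.
Round 3: (7) [payment_cleared ∧ insured → notify_customer]. Adds notify_customer.
Round 4: (2) [notify_customer → stock_available]. Adds stock_available.
Derived: notify_customer (round 3), packed (round 1), payment_cleared (round 2), address_valid (round 1). backorder never appears in any round.

backorder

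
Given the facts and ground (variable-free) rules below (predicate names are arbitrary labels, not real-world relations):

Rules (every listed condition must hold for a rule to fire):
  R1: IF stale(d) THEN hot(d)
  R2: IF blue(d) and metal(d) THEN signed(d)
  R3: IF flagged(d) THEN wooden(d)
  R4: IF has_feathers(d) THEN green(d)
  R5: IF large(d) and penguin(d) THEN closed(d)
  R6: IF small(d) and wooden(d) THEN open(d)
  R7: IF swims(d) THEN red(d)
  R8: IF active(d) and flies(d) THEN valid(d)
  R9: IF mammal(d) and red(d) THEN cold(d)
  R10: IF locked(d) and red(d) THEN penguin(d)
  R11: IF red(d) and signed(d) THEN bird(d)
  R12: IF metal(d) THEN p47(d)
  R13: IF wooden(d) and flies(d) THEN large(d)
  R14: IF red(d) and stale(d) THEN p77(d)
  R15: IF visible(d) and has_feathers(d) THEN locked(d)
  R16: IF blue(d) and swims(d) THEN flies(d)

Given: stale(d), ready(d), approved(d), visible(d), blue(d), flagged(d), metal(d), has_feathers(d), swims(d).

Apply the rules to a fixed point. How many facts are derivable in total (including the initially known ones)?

22

Round 1: R1 [IF stale(d) THEN hot(d)]; R2 [IF blue(d) and metal(d) THEN signed(d)]; R3 [IF flagged(d) THEN wooden(d)]; R4 [IF has_feathers(d) THEN green(d)]; R7 [IF swims(d) THEN red(d)]; R12 [IF metal(d) THEN p47(d)]; R15 [IF visible(d) and has_feathers(d) THEN locked(d)]; R16 [IF blue(d) and swims(d) THEN flies(d)]. Adds hot(d), signed(d), wooden(d), green(d), red(d), p47(d), locked(d), flies(d).
Round 2: R10 [IF locked(d) and red(d) THEN penguin(d)]; R11 [IF red(d) and signed(d) THEN bird(d)]; R13 [IF wooden(d) and flies(d) THEN large(d)]; R14 [IF red(d) and stale(d) THEN p77(d)]. Adds penguin(d), bird(d), large(d), p77(d).
Round 3: R5 [IF large(d) and penguin(d) THEN closed(d)]. Adds closed(d).
Closure: {approved(d), bird(d), blue(d), closed(d), flagged(d), flies(d), green(d), has_feathers(d), hot(d), large(d), locked(d), metal(d), p47(d), p77(d), penguin(d), ready(d), red(d), signed(d), stale(d), swims(d), visible(d), wooden(d)} — 22 facts.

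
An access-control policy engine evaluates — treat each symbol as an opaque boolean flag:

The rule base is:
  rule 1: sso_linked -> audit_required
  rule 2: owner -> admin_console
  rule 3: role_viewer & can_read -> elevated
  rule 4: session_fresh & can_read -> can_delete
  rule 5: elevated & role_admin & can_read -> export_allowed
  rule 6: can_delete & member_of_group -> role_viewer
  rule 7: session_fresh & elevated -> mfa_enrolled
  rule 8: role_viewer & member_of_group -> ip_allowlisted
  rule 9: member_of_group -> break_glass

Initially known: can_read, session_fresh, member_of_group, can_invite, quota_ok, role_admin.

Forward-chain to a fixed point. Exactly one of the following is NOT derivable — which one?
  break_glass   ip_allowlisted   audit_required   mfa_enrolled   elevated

[1] rule 4 [session_fresh & can_read -> can_delete]; rule 9 [member_of_group -> break_glass]. ⇒ new: can_delete, break_glass.
[2] rule 6 [can_delete & member_of_group -> role_viewer]. ⇒ new: role_viewer.
[3] rule 3 [role_viewer & can_read -> elevated]; rule 8 [role_viewer & member_of_group -> ip_allowlisted]. ⇒ new: elevated, ip_allowlisted.
[4] rule 5 [elevated & role_admin & can_read -> export_allowed]; rule 7 [session_fresh & elevated -> mfa_enrolled]. ⇒ new: export_allowed, mfa_enrolled.
Derived: ip_allowlisted (round 3), break_glass (round 1), mfa_enrolled (round 4), elevated (round 3). audit_required never appears in any round.

audit_required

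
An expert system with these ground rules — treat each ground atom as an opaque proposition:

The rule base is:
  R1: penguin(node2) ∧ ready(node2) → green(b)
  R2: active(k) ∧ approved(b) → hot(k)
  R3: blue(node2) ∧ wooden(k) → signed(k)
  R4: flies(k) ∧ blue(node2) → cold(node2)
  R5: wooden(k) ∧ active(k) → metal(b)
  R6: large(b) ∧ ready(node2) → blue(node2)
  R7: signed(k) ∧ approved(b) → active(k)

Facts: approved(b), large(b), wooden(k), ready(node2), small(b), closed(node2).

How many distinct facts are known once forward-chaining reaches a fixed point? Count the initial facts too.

Round 1: R6 [large(b) ∧ ready(node2) → blue(node2)]. New: blue(node2).
Round 2: R3 [blue(node2) ∧ wooden(k) → signed(k)]. New: signed(k).
Round 3: R7 [signed(k) ∧ approved(b) → active(k)]. New: active(k).
Round 4: R2 [active(k) ∧ approved(b) → hot(k)]; R5 [wooden(k) ∧ active(k) → metal(b)]. New: hot(k), metal(b).
Closure: {active(k), approved(b), blue(node2), closed(node2), hot(k), large(b), metal(b), ready(node2), signed(k), small(b), wooden(k)} — 11 facts.

11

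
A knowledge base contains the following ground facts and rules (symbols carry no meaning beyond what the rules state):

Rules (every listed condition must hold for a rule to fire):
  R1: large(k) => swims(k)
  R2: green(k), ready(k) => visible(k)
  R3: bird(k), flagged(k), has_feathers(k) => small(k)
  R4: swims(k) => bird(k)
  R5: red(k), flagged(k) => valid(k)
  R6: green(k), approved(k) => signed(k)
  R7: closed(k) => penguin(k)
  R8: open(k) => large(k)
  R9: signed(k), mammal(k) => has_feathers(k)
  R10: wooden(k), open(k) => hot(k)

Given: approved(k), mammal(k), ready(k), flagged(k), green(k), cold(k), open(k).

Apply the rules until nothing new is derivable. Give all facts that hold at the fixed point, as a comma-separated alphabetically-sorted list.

approved(k), bird(k), cold(k), flagged(k), green(k), has_feathers(k), large(k), mammal(k), open(k), ready(k), signed(k), small(k), swims(k), visible(k)

Round 1: R2 [green(k), ready(k) => visible(k)]; R6 [green(k), approved(k) => signed(k)]; R8 [open(k) => large(k)]. Adds visible(k), signed(k), large(k).
Round 2: R1 [large(k) => swims(k)]; R9 [signed(k), mammal(k) => has_feathers(k)]. Adds swims(k), has_feathers(k).
Round 3: R4 [swims(k) => bird(k)]. Adds bird(k).
Round 4: R3 [bird(k), flagged(k), has_feathers(k) => small(k)]. Adds small(k).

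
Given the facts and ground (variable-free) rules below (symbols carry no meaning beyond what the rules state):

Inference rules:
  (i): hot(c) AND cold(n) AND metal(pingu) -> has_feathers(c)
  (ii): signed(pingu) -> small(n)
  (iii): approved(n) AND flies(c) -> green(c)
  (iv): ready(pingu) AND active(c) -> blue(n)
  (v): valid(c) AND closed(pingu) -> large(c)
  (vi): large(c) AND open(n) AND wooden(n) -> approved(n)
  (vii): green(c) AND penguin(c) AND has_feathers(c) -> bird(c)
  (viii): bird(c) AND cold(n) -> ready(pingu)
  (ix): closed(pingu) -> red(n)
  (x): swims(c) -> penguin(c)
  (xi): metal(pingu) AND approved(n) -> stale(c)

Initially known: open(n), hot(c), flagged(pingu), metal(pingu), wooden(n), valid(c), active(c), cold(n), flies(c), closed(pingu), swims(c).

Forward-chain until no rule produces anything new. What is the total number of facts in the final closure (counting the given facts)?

Round 1 fires (i), (v), (ix), (x), giving has_feathers(c), large(c), red(n), penguin(c).
Round 2 fires (vi), giving approved(n).
Round 3 fires (iii), (xi), giving green(c), stale(c).
Round 4 fires (vii), giving bird(c).
Round 5 fires (viii), giving ready(pingu).
Round 6 fires (iv), giving blue(n).
Closure: {active(c), approved(n), bird(c), blue(n), closed(pingu), cold(n), flagged(pingu), flies(c), green(c), has_feathers(c), hot(c), large(c), metal(pingu), open(n), penguin(c), ready(pingu), red(n), stale(c), swims(c), valid(c), wooden(n)} — 21 facts.

21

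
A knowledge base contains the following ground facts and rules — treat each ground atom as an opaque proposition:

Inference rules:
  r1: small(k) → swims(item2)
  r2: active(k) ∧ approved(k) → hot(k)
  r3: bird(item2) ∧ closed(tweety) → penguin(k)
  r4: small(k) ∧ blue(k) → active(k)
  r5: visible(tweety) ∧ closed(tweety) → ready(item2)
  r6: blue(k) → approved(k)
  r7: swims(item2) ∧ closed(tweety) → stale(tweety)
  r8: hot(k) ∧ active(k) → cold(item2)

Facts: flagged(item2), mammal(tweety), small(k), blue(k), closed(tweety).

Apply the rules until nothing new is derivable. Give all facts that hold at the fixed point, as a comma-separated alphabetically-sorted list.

Round 1: r1 [small(k) → swims(item2)]; r4 [small(k) ∧ blue(k) → active(k)]; r6 [blue(k) → approved(k)]. Adds swims(item2), active(k), approved(k).
Round 2: r2 [active(k) ∧ approved(k) → hot(k)]; r7 [swims(item2) ∧ closed(tweety) → stale(tweety)]. Adds hot(k), stale(tweety).
Round 3: r8 [hot(k) ∧ active(k) → cold(item2)]. Adds cold(item2).

active(k), approved(k), blue(k), closed(tweety), cold(item2), flagged(item2), hot(k), mammal(tweety), small(k), stale(tweety), swims(item2)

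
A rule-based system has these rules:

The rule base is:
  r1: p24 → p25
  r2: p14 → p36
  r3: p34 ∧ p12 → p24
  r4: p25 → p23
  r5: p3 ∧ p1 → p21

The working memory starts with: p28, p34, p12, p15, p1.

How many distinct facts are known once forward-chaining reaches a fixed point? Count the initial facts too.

[1] r3 [p34 ∧ p12 → p24]. ⇒ new: p24.
[2] r1 [p24 → p25]. ⇒ new: p25.
[3] r4 [p25 → p23]. ⇒ new: p23.
Closure: {p1, p12, p15, p23, p24, p25, p28, p34} — 8 facts.

8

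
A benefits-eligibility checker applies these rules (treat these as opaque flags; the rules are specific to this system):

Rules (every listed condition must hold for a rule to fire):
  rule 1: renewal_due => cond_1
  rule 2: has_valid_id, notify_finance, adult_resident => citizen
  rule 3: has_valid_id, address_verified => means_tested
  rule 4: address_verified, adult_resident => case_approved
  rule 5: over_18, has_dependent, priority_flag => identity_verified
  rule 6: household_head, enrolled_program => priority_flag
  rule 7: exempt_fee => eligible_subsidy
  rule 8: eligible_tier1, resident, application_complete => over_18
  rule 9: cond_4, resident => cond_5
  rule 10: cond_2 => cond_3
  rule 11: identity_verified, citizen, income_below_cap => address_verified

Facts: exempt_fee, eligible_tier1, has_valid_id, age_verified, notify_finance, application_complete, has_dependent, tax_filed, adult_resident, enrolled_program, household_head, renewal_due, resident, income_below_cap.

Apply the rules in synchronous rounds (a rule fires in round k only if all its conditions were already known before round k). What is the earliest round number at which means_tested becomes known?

4

Round 1: rule 1 [renewal_due => cond_1]; rule 2 [has_valid_id, notify_finance, adult_resident => citizen]; rule 6 [household_head, enrolled_program => priority_flag]; rule 7 [exempt_fee => eligible_subsidy]; rule 8 [eligible_tier1, resident, application_complete => over_18]. Adds cond_1, citizen, priority_flag, eligible_subsidy, over_18.
Round 2: rule 5 [over_18, has_dependent, priority_flag => identity_verified]. Adds identity_verified.
Round 3: rule 11 [identity_verified, citizen, income_below_cap => address_verified]. Adds address_verified.
Round 4: rule 3 [has_valid_id, address_verified => means_tested]; rule 4 [address_verified, adult_resident => case_approved]. Adds means_tested, case_approved.
means_tested first appears in round 4.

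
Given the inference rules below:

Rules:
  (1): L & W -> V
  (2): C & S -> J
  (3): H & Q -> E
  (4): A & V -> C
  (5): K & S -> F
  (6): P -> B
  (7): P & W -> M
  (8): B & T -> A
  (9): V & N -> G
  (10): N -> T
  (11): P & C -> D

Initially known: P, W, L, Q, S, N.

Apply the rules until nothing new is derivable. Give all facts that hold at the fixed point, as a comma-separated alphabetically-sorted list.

A, B, C, D, G, J, L, M, N, P, Q, S, T, V, W

Round 1 — (1), (6), (7), (10), derive V, B, M, T.
Round 2 — (8), (9), derive A, G.
Round 3 — (4), derive C.
Round 4 — (2), (11), derive J, D.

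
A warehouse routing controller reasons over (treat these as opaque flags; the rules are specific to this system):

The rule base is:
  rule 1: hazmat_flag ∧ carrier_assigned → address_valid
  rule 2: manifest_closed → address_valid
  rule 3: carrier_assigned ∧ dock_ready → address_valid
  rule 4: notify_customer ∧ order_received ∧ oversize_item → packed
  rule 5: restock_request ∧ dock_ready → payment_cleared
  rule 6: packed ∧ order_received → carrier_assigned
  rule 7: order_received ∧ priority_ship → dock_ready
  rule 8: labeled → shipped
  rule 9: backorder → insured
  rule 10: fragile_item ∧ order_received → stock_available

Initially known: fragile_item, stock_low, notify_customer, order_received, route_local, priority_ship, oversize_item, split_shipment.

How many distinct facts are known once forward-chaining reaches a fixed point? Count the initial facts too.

Round 1: rule 4 [notify_customer ∧ order_received ∧ oversize_item → packed]; rule 7 [order_received ∧ priority_ship → dock_ready]; rule 10 [fragile_item ∧ order_received → stock_available]. New: packed, dock_ready, stock_available.
Round 2: rule 6 [packed ∧ order_received → carrier_assigned]. New: carrier_assigned.
Round 3: rule 3 [carrier_assigned ∧ dock_ready → address_valid]. New: address_valid.
Closure: {address_valid, carrier_assigned, dock_ready, fragile_item, notify_customer, order_received, oversize_item, packed, priority_ship, route_local, split_shipment, stock_available, stock_low} — 13 facts.

13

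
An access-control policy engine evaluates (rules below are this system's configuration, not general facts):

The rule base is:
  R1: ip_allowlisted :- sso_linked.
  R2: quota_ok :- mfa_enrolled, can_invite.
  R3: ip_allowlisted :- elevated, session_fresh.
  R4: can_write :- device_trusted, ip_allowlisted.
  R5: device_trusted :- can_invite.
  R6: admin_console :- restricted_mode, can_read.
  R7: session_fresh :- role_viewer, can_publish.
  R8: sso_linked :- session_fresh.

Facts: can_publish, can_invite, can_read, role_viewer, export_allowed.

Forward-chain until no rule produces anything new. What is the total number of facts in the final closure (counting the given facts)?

10

[1] R5 [device_trusted :- can_invite.]; R7 [session_fresh :- role_viewer, can_publish.]. ⇒ new: device_trusted, session_fresh.
[2] R8 [sso_linked :- session_fresh.]. ⇒ new: sso_linked.
[3] R1 [ip_allowlisted :- sso_linked.]. ⇒ new: ip_allowlisted.
[4] R4 [can_write :- device_trusted, ip_allowlisted.]. ⇒ new: can_write.
Closure: {can_invite, can_publish, can_read, can_write, device_trusted, export_allowed, ip_allowlisted, role_viewer, session_fresh, sso_linked} — 10 facts.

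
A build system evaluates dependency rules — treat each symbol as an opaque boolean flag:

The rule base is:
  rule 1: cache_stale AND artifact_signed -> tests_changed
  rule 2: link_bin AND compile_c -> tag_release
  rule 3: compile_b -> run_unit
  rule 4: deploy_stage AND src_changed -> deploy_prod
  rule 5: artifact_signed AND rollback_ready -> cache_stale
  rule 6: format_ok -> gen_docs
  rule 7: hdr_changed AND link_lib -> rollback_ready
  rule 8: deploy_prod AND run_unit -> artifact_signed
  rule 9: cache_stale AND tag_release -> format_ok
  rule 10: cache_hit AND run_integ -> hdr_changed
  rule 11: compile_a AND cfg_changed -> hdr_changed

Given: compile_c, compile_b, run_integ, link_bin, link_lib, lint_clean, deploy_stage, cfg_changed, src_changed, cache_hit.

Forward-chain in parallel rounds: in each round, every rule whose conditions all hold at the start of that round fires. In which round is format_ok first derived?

4

Round 1 — rule 2, rule 3, rule 4, rule 10, derive tag_release, run_unit, deploy_prod, hdr_changed.
Round 2 — rule 7, rule 8, derive rollback_ready, artifact_signed.
Round 3 — rule 5, derive cache_stale.
Round 4 — rule 1, rule 9, derive tests_changed, format_ok.
format_ok first appears in round 4.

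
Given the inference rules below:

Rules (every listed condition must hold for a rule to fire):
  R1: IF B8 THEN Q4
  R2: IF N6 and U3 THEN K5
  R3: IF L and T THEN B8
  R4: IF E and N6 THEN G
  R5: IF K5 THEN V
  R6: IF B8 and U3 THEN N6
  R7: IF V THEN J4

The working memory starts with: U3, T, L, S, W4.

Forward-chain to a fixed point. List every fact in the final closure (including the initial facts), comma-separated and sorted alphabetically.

[1] R3 [IF L and T THEN B8]. ⇒ new: B8.
[2] R1 [IF B8 THEN Q4]; R6 [IF B8 and U3 THEN N6]. ⇒ new: Q4, N6.
[3] R2 [IF N6 and U3 THEN K5]. ⇒ new: K5.
[4] R5 [IF K5 THEN V]. ⇒ new: V.
[5] R7 [IF V THEN J4]. ⇒ new: J4.

B8, J4, K5, L, N6, Q4, S, T, U3, V, W4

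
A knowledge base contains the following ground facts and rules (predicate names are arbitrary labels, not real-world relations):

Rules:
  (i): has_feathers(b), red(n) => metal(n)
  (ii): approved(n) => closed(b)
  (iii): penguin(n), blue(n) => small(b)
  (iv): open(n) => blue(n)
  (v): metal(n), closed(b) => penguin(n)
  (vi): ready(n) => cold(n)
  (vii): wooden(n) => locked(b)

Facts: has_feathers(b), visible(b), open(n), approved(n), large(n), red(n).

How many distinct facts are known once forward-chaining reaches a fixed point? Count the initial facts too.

11

Round 1 fires (i), (ii), (iv), giving metal(n), closed(b), blue(n).
Round 2 fires (v), giving penguin(n).
Round 3 fires (iii), giving small(b).
Closure: {approved(n), blue(n), closed(b), has_feathers(b), large(n), metal(n), open(n), penguin(n), red(n), small(b), visible(b)} — 11 facts.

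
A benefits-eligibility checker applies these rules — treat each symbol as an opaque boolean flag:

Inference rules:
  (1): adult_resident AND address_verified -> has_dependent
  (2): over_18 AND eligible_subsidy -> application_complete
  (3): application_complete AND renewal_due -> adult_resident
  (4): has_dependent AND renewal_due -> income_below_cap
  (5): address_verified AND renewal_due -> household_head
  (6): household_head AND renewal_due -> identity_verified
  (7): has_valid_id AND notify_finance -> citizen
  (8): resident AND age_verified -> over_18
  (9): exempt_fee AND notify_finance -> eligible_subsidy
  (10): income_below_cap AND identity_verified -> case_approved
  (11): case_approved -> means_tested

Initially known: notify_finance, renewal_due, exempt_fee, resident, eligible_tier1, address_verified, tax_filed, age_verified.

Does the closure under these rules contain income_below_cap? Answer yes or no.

yes

Round 1 fires (5), (8), (9), giving household_head, over_18, eligible_subsidy.
Round 2 fires (2), (6), giving application_complete, identity_verified.
Round 3 fires (3), giving adult_resident.
Round 4 fires (1), giving has_dependent.
Round 5 fires (4), giving income_below_cap.
Round 6 fires (10), giving case_approved.
Round 7 fires (11), giving means_tested.
income_below_cap appears in round 5, so it is derivable.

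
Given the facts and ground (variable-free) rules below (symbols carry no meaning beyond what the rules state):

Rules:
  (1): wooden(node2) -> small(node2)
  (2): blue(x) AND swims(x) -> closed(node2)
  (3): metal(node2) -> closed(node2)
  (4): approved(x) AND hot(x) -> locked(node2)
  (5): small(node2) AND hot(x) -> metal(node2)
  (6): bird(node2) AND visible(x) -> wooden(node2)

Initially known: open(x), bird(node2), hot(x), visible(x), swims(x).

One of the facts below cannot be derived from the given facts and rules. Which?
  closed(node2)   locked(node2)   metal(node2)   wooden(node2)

locked(node2)

Round 1: (6) [bird(node2) AND visible(x) -> wooden(node2)]. Adds wooden(node2).
Round 2: (1) [wooden(node2) -> small(node2)]. Adds small(node2).
Round 3: (5) [small(node2) AND hot(x) -> metal(node2)]. Adds metal(node2).
Round 4: (3) [metal(node2) -> closed(node2)]. Adds closed(node2).
Derived: metal(node2) (round 3), closed(node2) (round 4), wooden(node2) (round 1). locked(node2) never appears in any round.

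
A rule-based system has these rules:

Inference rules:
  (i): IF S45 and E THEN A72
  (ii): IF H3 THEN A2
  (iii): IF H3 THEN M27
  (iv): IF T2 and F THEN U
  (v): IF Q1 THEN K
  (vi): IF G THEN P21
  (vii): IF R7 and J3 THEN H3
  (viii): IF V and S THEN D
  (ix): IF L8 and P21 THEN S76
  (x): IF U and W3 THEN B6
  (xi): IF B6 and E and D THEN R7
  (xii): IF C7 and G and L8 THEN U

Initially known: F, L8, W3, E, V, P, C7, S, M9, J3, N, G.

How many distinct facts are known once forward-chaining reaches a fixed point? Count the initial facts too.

Round 1: (vi) [IF G THEN P21]; (viii) [IF V and S THEN D]; (xii) [IF C7 and G and L8 THEN U]. New: P21, D, U.
Round 2: (ix) [IF L8 and P21 THEN S76]; (x) [IF U and W3 THEN B6]. New: S76, B6.
Round 3: (xi) [IF B6 and E and D THEN R7]. New: R7.
Round 4: (vii) [IF R7 and J3 THEN H3]. New: H3.
Round 5: (ii) [IF H3 THEN A2]; (iii) [IF H3 THEN M27]. New: A2, M27.
Closure: {A2, B6, C7, D, E, F, G, H3, J3, L8, M27, M9, N, P, P21, R7, S, S76, U, V, W3} — 21 facts.

21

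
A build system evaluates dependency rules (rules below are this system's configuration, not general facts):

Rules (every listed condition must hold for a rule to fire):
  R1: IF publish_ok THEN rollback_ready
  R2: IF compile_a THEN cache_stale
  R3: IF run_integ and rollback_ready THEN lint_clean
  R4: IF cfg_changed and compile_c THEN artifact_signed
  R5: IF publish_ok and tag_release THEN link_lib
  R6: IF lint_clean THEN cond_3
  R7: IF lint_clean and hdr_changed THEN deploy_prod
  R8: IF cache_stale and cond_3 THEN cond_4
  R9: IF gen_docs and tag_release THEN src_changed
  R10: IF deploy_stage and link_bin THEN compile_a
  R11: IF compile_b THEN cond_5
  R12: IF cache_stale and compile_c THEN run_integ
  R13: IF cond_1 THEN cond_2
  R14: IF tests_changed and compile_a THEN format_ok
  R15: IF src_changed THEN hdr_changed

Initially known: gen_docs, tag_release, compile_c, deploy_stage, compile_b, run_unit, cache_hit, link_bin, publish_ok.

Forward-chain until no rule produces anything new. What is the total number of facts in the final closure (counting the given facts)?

Round 1 fires R1, R5, R9, R10, R11, giving rollback_ready, link_lib, src_changed, compile_a, cond_5.
Round 2 fires R2, R15, giving cache_stale, hdr_changed.
Round 3 fires R12, giving run_integ.
Round 4 fires R3, giving lint_clean.
Round 5 fires R6, R7, giving cond_3, deploy_prod.
Round 6 fires R8, giving cond_4.
Closure: {cache_hit, cache_stale, compile_a, compile_b, compile_c, cond_3, cond_4, cond_5, deploy_prod, deploy_stage, gen_docs, hdr_changed, link_bin, link_lib, lint_clean, publish_ok, rollback_ready, run_integ, run_unit, src_changed, tag_release} — 21 facts.

21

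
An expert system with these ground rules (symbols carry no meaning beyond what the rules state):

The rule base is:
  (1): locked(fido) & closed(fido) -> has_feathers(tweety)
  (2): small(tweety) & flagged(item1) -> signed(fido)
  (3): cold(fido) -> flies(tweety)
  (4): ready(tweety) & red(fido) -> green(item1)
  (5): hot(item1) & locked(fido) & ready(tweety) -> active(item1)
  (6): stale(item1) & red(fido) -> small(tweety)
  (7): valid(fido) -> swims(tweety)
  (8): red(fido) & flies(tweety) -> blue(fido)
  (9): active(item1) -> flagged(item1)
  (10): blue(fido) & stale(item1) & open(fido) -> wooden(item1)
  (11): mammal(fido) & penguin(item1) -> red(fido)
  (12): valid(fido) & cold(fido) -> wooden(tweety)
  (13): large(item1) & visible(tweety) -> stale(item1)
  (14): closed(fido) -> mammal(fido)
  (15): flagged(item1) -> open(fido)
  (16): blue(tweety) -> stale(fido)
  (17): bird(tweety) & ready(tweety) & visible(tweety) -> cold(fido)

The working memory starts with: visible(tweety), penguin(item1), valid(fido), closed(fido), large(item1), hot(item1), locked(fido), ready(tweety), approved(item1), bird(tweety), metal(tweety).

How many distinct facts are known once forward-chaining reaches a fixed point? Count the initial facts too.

27

Round 1: (1) [locked(fido) & closed(fido) -> has_feathers(tweety)]; (5) [hot(item1) & locked(fido) & ready(tweety) -> active(item1)]; (7) [valid(fido) -> swims(tweety)]; (13) [large(item1) & visible(tweety) -> stale(item1)]; (14) [closed(fido) -> mammal(fido)]; (17) [bird(tweety) & ready(tweety) & visible(tweety) -> cold(fido)]. Adds has_feathers(tweety), active(item1), swims(tweety), stale(item1), mammal(fido), cold(fido).
Round 2: (3) [cold(fido) -> flies(tweety)]; (9) [active(item1) -> flagged(item1)]; (11) [mammal(fido) & penguin(item1) -> red(fido)]; (12) [valid(fido) & cold(fido) -> wooden(tweety)]. Adds flies(tweety), flagged(item1), red(fido), wooden(tweety).
Round 3: (4) [ready(tweety) & red(fido) -> green(item1)]; (6) [stale(item1) & red(fido) -> small(tweety)]; (8) [red(fido) & flies(tweety) -> blue(fido)]; (15) [flagged(item1) -> open(fido)]. Adds green(item1), small(tweety), blue(fido), open(fido).
Round 4: (2) [small(tweety) & flagged(item1) -> signed(fido)]; (10) [blue(fido) & stale(item1) & open(fido) -> wooden(item1)]. Adds signed(fido), wooden(item1).
Closure: {active(item1), approved(item1), bird(tweety), blue(fido), closed(fido), cold(fido), flagged(item1), flies(tweety), green(item1), has_feathers(tweety), hot(item1), large(item1), locked(fido), mammal(fido), metal(tweety), open(fido), penguin(item1), ready(tweety), red(fido), signed(fido), small(tweety), stale(item1), swims(tweety), valid(fido), visible(tweety), wooden(item1), wooden(tweety)} — 27 facts.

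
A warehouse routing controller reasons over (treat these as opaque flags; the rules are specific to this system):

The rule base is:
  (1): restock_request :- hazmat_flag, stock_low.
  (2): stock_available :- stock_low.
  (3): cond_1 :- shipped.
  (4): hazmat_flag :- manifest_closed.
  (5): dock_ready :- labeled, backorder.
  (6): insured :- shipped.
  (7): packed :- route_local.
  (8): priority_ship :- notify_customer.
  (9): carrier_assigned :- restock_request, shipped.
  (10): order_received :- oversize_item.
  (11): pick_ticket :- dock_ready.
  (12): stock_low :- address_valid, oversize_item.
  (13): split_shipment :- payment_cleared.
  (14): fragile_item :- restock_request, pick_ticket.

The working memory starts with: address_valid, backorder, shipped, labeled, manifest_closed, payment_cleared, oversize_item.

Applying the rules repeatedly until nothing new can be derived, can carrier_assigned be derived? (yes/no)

yes

Round 1: (3) [cond_1 :- shipped.]; (4) [hazmat_flag :- manifest_closed.]; (5) [dock_ready :- labeled, backorder.]; (6) [insured :- shipped.]; (10) [order_received :- oversize_item.]; (12) [stock_low :- address_valid, oversize_item.]; (13) [split_shipment :- payment_cleared.]. Adds cond_1, hazmat_flag, dock_ready, insured, order_received, stock_low, split_shipment.
Round 2: (1) [restock_request :- hazmat_flag, stock_low.]; (2) [stock_available :- stock_low.]; (11) [pick_ticket :- dock_ready.]. Adds restock_request, stock_available, pick_ticket.
Round 3: (9) [carrier_assigned :- restock_request, shipped.]; (14) [fragile_item :- restock_request, pick_ticket.]. Adds carrier_assigned, fragile_item.
carrier_assigned appears in round 3, so it is derivable.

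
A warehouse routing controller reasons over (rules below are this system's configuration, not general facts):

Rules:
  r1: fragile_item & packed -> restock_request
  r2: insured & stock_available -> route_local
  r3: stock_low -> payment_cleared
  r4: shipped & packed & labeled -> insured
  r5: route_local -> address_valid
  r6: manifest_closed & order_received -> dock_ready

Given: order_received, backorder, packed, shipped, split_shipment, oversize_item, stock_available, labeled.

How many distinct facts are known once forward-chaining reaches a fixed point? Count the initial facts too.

11

Round 1 fires r4, giving insured.
Round 2 fires r2, giving route_local.
Round 3 fires r5, giving address_valid.
Closure: {address_valid, backorder, insured, labeled, order_received, oversize_item, packed, route_local, shipped, split_shipment, stock_available} — 11 facts.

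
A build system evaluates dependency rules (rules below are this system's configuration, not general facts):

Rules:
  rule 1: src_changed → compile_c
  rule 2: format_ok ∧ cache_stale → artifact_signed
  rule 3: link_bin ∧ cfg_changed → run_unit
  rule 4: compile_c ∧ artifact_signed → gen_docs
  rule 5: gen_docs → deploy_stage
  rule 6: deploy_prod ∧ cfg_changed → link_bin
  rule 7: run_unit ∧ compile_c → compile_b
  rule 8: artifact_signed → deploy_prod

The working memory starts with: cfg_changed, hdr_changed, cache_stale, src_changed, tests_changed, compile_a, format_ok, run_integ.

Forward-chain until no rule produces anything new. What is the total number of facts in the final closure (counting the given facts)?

Round 1: rule 1 [src_changed → compile_c]; rule 2 [format_ok ∧ cache_stale → artifact_signed]. New: compile_c, artifact_signed.
Round 2: rule 4 [compile_c ∧ artifact_signed → gen_docs]; rule 8 [artifact_signed → deploy_prod]. New: gen_docs, deploy_prod.
Round 3: rule 5 [gen_docs → deploy_stage]; rule 6 [deploy_prod ∧ cfg_changed → link_bin]. New: deploy_stage, link_bin.
Round 4: rule 3 [link_bin ∧ cfg_changed → run_unit]. New: run_unit.
Round 5: rule 7 [run_unit ∧ compile_c → compile_b]. New: compile_b.
Closure: {artifact_signed, cache_stale, cfg_changed, compile_a, compile_b, compile_c, deploy_prod, deploy_stage, format_ok, gen_docs, hdr_changed, link_bin, run_integ, run_unit, src_changed, tests_changed} — 16 facts.

16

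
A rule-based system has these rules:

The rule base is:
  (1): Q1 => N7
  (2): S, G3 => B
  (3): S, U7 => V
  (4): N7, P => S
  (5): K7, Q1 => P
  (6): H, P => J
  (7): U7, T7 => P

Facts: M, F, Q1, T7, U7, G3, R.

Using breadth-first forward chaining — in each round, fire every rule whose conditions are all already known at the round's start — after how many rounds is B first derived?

3

Round 1 — (1), (7), derive N7, P.
Round 2 — (4), derive S.
Round 3 — (2), (3), derive B, V.
B first appears in round 3.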